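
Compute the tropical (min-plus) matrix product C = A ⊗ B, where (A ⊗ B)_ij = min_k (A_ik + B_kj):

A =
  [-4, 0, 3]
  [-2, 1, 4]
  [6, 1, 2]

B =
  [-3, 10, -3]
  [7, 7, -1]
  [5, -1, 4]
A ⊗ B =
  [-7, 2, -7]
  [-5, 3, -5]
  [3, 1, 0]

Apply the min-plus product entry-by-entry:
  C[0][0] = min over k of (A[0][0] + B[0][0] = -4 + -3 = -7, A[0][1] + B[1][0] = 0 + 7 = 7, A[0][2] + B[2][0] = 3 + 5 = 8) = -7 (attained at k = 0)
  C[0][1] = min over k of (A[0][0] + B[0][1] = -4 + 10 = 6, A[0][1] + B[1][1] = 0 + 7 = 7, A[0][2] + B[2][1] = 3 + -1 = 2) = 2 (attained at k = 2)
  C[0][2] = min over k of (A[0][0] + B[0][2] = -4 + -3 = -7, A[0][1] + B[1][2] = 0 + -1 = -1, A[0][2] + B[2][2] = 3 + 4 = 7) = -7 (attained at k = 0)
  C[1][0] = min over k of (A[1][0] + B[0][0] = -2 + -3 = -5, A[1][1] + B[1][0] = 1 + 7 = 8, A[1][2] + B[2][0] = 4 + 5 = 9) = -5 (attained at k = 0)
  C[1][1] = min over k of (A[1][0] + B[0][1] = -2 + 10 = 8, A[1][1] + B[1][1] = 1 + 7 = 8, A[1][2] + B[2][1] = 4 + -1 = 3) = 3 (attained at k = 2)
  C[1][2] = min over k of (A[1][0] + B[0][2] = -2 + -3 = -5, A[1][1] + B[1][2] = 1 + -1 = 0, A[1][2] + B[2][2] = 4 + 4 = 8) = -5 (attained at k = 0)
  C[2][0] = min over k of (A[2][0] + B[0][0] = 6 + -3 = 3, A[2][1] + B[1][0] = 1 + 7 = 8, A[2][2] + B[2][0] = 2 + 5 = 7) = 3 (attained at k = 0)
  C[2][1] = min over k of (A[2][0] + B[0][1] = 6 + 10 = 16, A[2][1] + B[1][1] = 1 + 7 = 8, A[2][2] + B[2][1] = 2 + -1 = 1) = 1 (attained at k = 2)
  C[2][2] = min over k of (A[2][0] + B[0][2] = 6 + -3 = 3, A[2][1] + B[1][2] = 1 + -1 = 0, A[2][2] + B[2][2] = 2 + 4 = 6) = 0 (attained at k = 1)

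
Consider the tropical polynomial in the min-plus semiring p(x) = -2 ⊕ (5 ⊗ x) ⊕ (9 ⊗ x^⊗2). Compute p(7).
p(7) = -2

A tropical monomial a ⊗ x^⊗i evaluates to a + i · x. Evaluating each term at x = 7:
  Term 0 contributes -2 + 0 · 7 = -2
  Term 1 contributes 5 + 1 · 7 = 12
  Term 2 contributes 9 + 2 · 7 = 23
p(7) = ⊕ of these = min[-2, 12, 23] = -2.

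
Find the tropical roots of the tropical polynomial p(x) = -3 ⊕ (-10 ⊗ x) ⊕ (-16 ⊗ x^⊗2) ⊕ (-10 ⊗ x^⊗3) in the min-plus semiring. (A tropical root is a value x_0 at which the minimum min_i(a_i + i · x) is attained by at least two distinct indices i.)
Roots: {-6, 6, 7}

Each tropical root is a break point of the lower envelope of the lines y = a_i + i · x (there are 4 lines, with slopes 0, 1, ..., 3). Only the lines that attain the minimum somewhere contribute to roots; other lines are dominated. Here the surviving (envelope) indices are i = 3, i = 2, i = 1, i = 0.
Intersections between consecutive envelope lines give the roots: for adjacent envelope indices i < j the intersection is x = (a_i − a_j) / (j − i). Reading off the sorted break points: {-6, 6, 7}.
Verification: at each break x_0, at least two indices attain the minimum of min_i(a_i + i · x_0).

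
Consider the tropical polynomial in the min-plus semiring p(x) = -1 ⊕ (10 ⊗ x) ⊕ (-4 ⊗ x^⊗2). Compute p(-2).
p(-2) = -8

A tropical monomial a ⊗ x^⊗i evaluates to a + i · x. Evaluating each term at x = -2:
  Term 0 contributes -1 + 0 · -2 = -1
  Term 1 contributes 10 + 1 · -2 = 8
  Term 2 contributes -4 + 2 · -2 = -8
p(-2) = ⊕ of these = min[-1, 8, -8] = -8.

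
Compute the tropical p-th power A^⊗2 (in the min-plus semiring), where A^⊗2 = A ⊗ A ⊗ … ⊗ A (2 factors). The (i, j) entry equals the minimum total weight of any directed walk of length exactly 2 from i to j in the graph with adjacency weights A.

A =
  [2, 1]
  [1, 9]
A^⊗2 =
  [2, 3]
  [3, 2]

Each entry (A^⊗2)_ij equals the minimum over all length-2 walks i = v_0 → v_1 → … → v_2 = j of Σ_t A[v_t][v_{t+1}]. For example, for (i, j) = (0, 1) we minimise over 2 possible intermediate vertex sequences; the minimum is 3, attained along the walk 0 → 0 → 1.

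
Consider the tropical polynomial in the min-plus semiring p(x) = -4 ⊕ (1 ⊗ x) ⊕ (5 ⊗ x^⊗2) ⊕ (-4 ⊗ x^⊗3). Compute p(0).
p(0) = -4

A tropical monomial a ⊗ x^⊗i evaluates to a + i · x. Evaluating each term at x = 0:
  Term 0 contributes -4 + 0 · 0 = -4
  Term 1 contributes 1 + 1 · 0 = 1
  Term 2 contributes 5 + 2 · 0 = 5
  Term 3 contributes -4 + 3 · 0 = -4
p(0) = ⊕ of these = min[-4, 1, 5, -4] = -4.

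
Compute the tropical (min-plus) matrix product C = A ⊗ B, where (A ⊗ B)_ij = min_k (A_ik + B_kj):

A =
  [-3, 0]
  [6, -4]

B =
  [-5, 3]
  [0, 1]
A ⊗ B =
  [-8, 0]
  [-4, -3]

Apply the min-plus product entry-by-entry:
  C[0][0] = min over k of (A[0][0] + B[0][0] = -3 + -5 = -8, A[0][1] + B[1][0] = 0 + 0 = 0) = -8 (attained at k = 0)
  C[0][1] = min over k of (A[0][0] + B[0][1] = -3 + 3 = 0, A[0][1] + B[1][1] = 0 + 1 = 1) = 0 (attained at k = 0)
  C[1][0] = min over k of (A[1][0] + B[0][0] = 6 + -5 = 1, A[1][1] + B[1][0] = -4 + 0 = -4) = -4 (attained at k = 1)
  C[1][1] = min over k of (A[1][0] + B[0][1] = 6 + 3 = 9, A[1][1] + B[1][1] = -4 + 1 = -3) = -3 (attained at k = 1)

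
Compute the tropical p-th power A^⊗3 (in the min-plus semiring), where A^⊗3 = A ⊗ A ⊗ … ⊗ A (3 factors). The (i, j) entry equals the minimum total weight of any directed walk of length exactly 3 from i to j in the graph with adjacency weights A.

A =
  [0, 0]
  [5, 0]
A^⊗3 =
  [0, 0]
  [5, 0]

Each entry (A^⊗3)_ij equals the minimum over all length-3 walks i = v_0 → v_1 → … → v_3 = j of Σ_t A[v_t][v_{t+1}]. For example, for (i, j) = (0, 1) we minimise over 4 possible intermediate vertex sequences; the minimum is 0, attained along the walk 0 → 0 → 0 → 1.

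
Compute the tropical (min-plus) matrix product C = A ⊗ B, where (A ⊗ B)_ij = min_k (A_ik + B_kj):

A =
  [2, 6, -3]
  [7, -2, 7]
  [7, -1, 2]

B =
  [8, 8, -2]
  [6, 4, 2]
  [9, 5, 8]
A ⊗ B =
  [6, 2, 0]
  [4, 2, 0]
  [5, 3, 1]

Apply the min-plus product entry-by-entry:
  C[0][0] = min over k of (A[0][0] + B[0][0] = 2 + 8 = 10, A[0][1] + B[1][0] = 6 + 6 = 12, A[0][2] + B[2][0] = -3 + 9 = 6) = 6 (attained at k = 2)
  C[0][1] = min over k of (A[0][0] + B[0][1] = 2 + 8 = 10, A[0][1] + B[1][1] = 6 + 4 = 10, A[0][2] + B[2][1] = -3 + 5 = 2) = 2 (attained at k = 2)
  C[0][2] = min over k of (A[0][0] + B[0][2] = 2 + -2 = 0, A[0][1] + B[1][2] = 6 + 2 = 8, A[0][2] + B[2][2] = -3 + 8 = 5) = 0 (attained at k = 0)
  C[1][0] = min over k of (A[1][0] + B[0][0] = 7 + 8 = 15, A[1][1] + B[1][0] = -2 + 6 = 4, A[1][2] + B[2][0] = 7 + 9 = 16) = 4 (attained at k = 1)
  C[1][1] = min over k of (A[1][0] + B[0][1] = 7 + 8 = 15, A[1][1] + B[1][1] = -2 + 4 = 2, A[1][2] + B[2][1] = 7 + 5 = 12) = 2 (attained at k = 1)
  C[1][2] = min over k of (A[1][0] + B[0][2] = 7 + -2 = 5, A[1][1] + B[1][2] = -2 + 2 = 0, A[1][2] + B[2][2] = 7 + 8 = 15) = 0 (attained at k = 1)
  C[2][0] = min over k of (A[2][0] + B[0][0] = 7 + 8 = 15, A[2][1] + B[1][0] = -1 + 6 = 5, A[2][2] + B[2][0] = 2 + 9 = 11) = 5 (attained at k = 1)
  C[2][1] = min over k of (A[2][0] + B[0][1] = 7 + 8 = 15, A[2][1] + B[1][1] = -1 + 4 = 3, A[2][2] + B[2][1] = 2 + 5 = 7) = 3 (attained at k = 1)
  C[2][2] = min over k of (A[2][0] + B[0][2] = 7 + -2 = 5, A[2][1] + B[1][2] = -1 + 2 = 1, A[2][2] + B[2][2] = 2 + 8 = 10) = 1 (attained at k = 1)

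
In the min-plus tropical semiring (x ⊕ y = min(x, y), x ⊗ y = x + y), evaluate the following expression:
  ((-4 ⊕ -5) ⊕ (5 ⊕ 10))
((-4 ⊕ -5) ⊕ (5 ⊕ 10)) = -5

Expand innermost to outermost. Recall ⊕ takes the minimum of its arguments and ⊗ takes their sum. Working out the expression ((-4 ⊕ -5) ⊕ (5 ⊕ 10)) gives -5.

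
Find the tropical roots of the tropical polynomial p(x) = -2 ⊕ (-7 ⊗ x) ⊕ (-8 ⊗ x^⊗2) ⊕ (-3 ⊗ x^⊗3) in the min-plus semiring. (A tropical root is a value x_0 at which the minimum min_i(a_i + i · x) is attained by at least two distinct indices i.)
Roots: {-5, 1, 5}

Each tropical root is a break point of the lower envelope of the lines y = a_i + i · x (there are 4 lines, with slopes 0, 1, ..., 3). Only the lines that attain the minimum somewhere contribute to roots; other lines are dominated. Here the surviving (envelope) indices are i = 3, i = 2, i = 1, i = 0.
Intersections between consecutive envelope lines give the roots: for adjacent envelope indices i < j the intersection is x = (a_i − a_j) / (j − i). Reading off the sorted break points: {-5, 1, 5}.
Verification: at each break x_0, at least two indices attain the minimum of min_i(a_i + i · x_0).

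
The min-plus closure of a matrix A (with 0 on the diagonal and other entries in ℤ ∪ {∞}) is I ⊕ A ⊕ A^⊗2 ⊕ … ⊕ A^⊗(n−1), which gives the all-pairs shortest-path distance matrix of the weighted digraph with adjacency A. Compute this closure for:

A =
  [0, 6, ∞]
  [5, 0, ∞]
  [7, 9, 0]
Closure =
  [0, 6, ∞]
  [5, 0, ∞]
  [7, 9, 0]

This is the Floyd-Warshall all-pairs shortest-path computation. For each intermediate vertex k = 0, 1, …, 2, update dist[i][j] ← min(dist[i][j], dist[i][k] + dist[k][j]). The final matrix gives, for each (i, j), the minimum total weight of any directed path from i to j (possibly empty when i = j).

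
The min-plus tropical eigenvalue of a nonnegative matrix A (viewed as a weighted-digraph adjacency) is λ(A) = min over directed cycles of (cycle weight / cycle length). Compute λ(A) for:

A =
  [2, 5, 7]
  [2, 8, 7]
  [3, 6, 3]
λ(A) = 2

Enumerate directed cycles and compute their means (weight / length). Sample:
  cycle 0 → 0: weight = 2, length = 1, mean = 2/1 ≈ 2.000
  cycle 1 → 1: weight = 8, length = 1, mean = 8/1 ≈ 8.000
  cycle 2 → 2: weight = 3, length = 1, mean = 3/1 ≈ 3.000
  cycle 0 → 1 → 0: weight = 7, length = 2, mean = 7/2 ≈ 3.500
  cycle 0 → 2 → 0: weight = 10, length = 2, mean = 10/2 ≈ 5.000
  cycle 1 → 0 → 1: weight = 7, length = 2, mean = 7/2 ≈ 3.500
Minimum mean = 2.000, attained e.g. along the cycle 0 → 0 with weight 2 and length 1. So λ(A) = 2/1 = 2.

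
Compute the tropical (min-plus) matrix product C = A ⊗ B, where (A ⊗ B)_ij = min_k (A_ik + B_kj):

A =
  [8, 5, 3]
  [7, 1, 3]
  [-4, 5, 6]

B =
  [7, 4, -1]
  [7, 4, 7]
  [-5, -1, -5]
A ⊗ B =
  [-2, 2, -2]
  [-2, 2, -2]
  [1, 0, -5]

Apply the min-plus product entry-by-entry:
  C[0][0] = min over k of (A[0][0] + B[0][0] = 8 + 7 = 15, A[0][1] + B[1][0] = 5 + 7 = 12, A[0][2] + B[2][0] = 3 + -5 = -2) = -2 (attained at k = 2)
  C[0][1] = min over k of (A[0][0] + B[0][1] = 8 + 4 = 12, A[0][1] + B[1][1] = 5 + 4 = 9, A[0][2] + B[2][1] = 3 + -1 = 2) = 2 (attained at k = 2)
  C[0][2] = min over k of (A[0][0] + B[0][2] = 8 + -1 = 7, A[0][1] + B[1][2] = 5 + 7 = 12, A[0][2] + B[2][2] = 3 + -5 = -2) = -2 (attained at k = 2)
  C[1][0] = min over k of (A[1][0] + B[0][0] = 7 + 7 = 14, A[1][1] + B[1][0] = 1 + 7 = 8, A[1][2] + B[2][0] = 3 + -5 = -2) = -2 (attained at k = 2)
  C[1][1] = min over k of (A[1][0] + B[0][1] = 7 + 4 = 11, A[1][1] + B[1][1] = 1 + 4 = 5, A[1][2] + B[2][1] = 3 + -1 = 2) = 2 (attained at k = 2)
  C[1][2] = min over k of (A[1][0] + B[0][2] = 7 + -1 = 6, A[1][1] + B[1][2] = 1 + 7 = 8, A[1][2] + B[2][2] = 3 + -5 = -2) = -2 (attained at k = 2)
  C[2][0] = min over k of (A[2][0] + B[0][0] = -4 + 7 = 3, A[2][1] + B[1][0] = 5 + 7 = 12, A[2][2] + B[2][0] = 6 + -5 = 1) = 1 (attained at k = 2)
  C[2][1] = min over k of (A[2][0] + B[0][1] = -4 + 4 = 0, A[2][1] + B[1][1] = 5 + 4 = 9, A[2][2] + B[2][1] = 6 + -1 = 5) = 0 (attained at k = 0)
  C[2][2] = min over k of (A[2][0] + B[0][2] = -4 + -1 = -5, A[2][1] + B[1][2] = 5 + 7 = 12, A[2][2] + B[2][2] = 6 + -5 = 1) = -5 (attained at k = 0)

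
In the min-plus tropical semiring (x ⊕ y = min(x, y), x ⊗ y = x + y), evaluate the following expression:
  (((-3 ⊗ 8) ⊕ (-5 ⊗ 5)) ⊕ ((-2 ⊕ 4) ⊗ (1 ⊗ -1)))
(((-3 ⊗ 8) ⊕ (-5 ⊗ 5)) ⊕ ((-2 ⊕ 4) ⊗ (1 ⊗ -1))) = -2

Expand innermost to outermost. Recall ⊕ takes the minimum of its arguments and ⊗ takes their sum. Working out the expression (((-3 ⊗ 8) ⊕ (-5 ⊗ 5)) ⊕ ((-2 ⊕ 4) ⊗ (1 ⊗ -1))) gives -2.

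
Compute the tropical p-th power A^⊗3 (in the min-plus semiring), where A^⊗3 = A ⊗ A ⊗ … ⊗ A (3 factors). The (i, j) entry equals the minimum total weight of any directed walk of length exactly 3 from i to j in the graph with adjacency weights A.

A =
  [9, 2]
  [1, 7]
A^⊗3 =
  [10, 5]
  [4, 10]

Each entry (A^⊗3)_ij equals the minimum over all length-3 walks i = v_0 → v_1 → … → v_3 = j of Σ_t A[v_t][v_{t+1}]. For example, for (i, j) = (0, 1) we minimise over 4 possible intermediate vertex sequences; the minimum is 5, attained along the walk 0 → 1 → 0 → 1.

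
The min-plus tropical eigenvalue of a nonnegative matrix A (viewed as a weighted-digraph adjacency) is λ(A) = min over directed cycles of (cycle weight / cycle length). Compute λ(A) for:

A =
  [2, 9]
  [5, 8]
λ(A) = 2

Enumerate directed cycles and compute their means (weight / length). Sample:
  cycle 0 → 0: weight = 2, length = 1, mean = 2/1 ≈ 2.000
  cycle 1 → 1: weight = 8, length = 1, mean = 8/1 ≈ 8.000
  cycle 0 → 1 → 0: weight = 14, length = 2, mean = 14/2 ≈ 7.000
  cycle 1 → 0 → 1: weight = 14, length = 2, mean = 14/2 ≈ 7.000
Minimum mean = 2.000, attained e.g. along the cycle 0 → 0 with weight 2 and length 1. So λ(A) = 2/1 = 2.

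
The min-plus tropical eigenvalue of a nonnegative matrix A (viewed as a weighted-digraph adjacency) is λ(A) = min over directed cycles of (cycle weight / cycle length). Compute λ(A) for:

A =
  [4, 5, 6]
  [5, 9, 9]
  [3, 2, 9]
λ(A) = 4

Enumerate directed cycles and compute their means (weight / length). Sample:
  cycle 0 → 0: weight = 4, length = 1, mean = 4/1 ≈ 4.000
  cycle 1 → 1: weight = 9, length = 1, mean = 9/1 ≈ 9.000
  cycle 2 → 2: weight = 9, length = 1, mean = 9/1 ≈ 9.000
  cycle 0 → 1 → 0: weight = 10, length = 2, mean = 10/2 ≈ 5.000
  cycle 0 → 2 → 0: weight = 9, length = 2, mean = 9/2 ≈ 4.500
  cycle 1 → 0 → 1: weight = 10, length = 2, mean = 10/2 ≈ 5.000
Minimum mean = 4.000, attained e.g. along the cycle 0 → 0 with weight 4 and length 1. So λ(A) = 4/1 = 4.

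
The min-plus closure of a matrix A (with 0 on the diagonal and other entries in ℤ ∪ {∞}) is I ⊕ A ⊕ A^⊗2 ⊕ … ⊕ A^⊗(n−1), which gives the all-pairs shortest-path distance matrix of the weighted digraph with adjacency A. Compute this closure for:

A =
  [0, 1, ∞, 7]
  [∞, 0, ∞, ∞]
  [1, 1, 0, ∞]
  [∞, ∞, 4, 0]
Closure =
  [0, 1, 11, 7]
  [∞, 0, ∞, ∞]
  [1, 1, 0, 8]
  [5, 5, 4, 0]

This is the Floyd-Warshall all-pairs shortest-path computation. For each intermediate vertex k = 0, 1, …, 3, update dist[i][j] ← min(dist[i][j], dist[i][k] + dist[k][j]). The final matrix gives, for each (i, j), the minimum total weight of any directed path from i to j (possibly empty when i = j).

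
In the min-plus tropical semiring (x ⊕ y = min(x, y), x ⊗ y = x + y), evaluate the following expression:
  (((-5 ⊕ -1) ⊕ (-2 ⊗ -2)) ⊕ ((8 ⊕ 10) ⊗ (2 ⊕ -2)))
(((-5 ⊕ -1) ⊕ (-2 ⊗ -2)) ⊕ ((8 ⊕ 10) ⊗ (2 ⊕ -2))) = -5

Expand innermost to outermost. Recall ⊕ takes the minimum of its arguments and ⊗ takes their sum. Working out the expression (((-5 ⊕ -1) ⊕ (-2 ⊗ -2)) ⊕ ((8 ⊕ 10) ⊗ (2 ⊕ -2))) gives -5.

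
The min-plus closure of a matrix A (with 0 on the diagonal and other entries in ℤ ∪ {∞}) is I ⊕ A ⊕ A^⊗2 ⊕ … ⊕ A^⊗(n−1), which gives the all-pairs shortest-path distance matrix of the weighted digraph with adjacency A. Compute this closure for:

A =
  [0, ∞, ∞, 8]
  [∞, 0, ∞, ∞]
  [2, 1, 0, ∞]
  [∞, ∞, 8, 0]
Closure =
  [0, 17, 16, 8]
  [∞, 0, ∞, ∞]
  [2, 1, 0, 10]
  [10, 9, 8, 0]

This is the Floyd-Warshall all-pairs shortest-path computation. For each intermediate vertex k = 0, 1, …, 3, update dist[i][j] ← min(dist[i][j], dist[i][k] + dist[k][j]). The final matrix gives, for each (i, j), the minimum total weight of any directed path from i to j (possibly empty when i = j).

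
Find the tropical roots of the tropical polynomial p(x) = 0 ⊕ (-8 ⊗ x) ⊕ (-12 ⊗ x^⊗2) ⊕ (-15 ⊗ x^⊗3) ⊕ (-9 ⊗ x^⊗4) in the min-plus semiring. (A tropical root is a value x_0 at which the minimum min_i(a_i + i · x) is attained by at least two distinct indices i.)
Roots: {-6, 3, 4, 8}

Each tropical root is a break point of the lower envelope of the lines y = a_i + i · x (there are 5 lines, with slopes 0, 1, ..., 4). Only the lines that attain the minimum somewhere contribute to roots; other lines are dominated. Here the surviving (envelope) indices are i = 4, i = 3, i = 2, i = 1, i = 0.
Intersections between consecutive envelope lines give the roots: for adjacent envelope indices i < j the intersection is x = (a_i − a_j) / (j − i). Reading off the sorted break points: {-6, 3, 4, 8}.
Verification: at each break x_0, at least two indices attain the minimum of min_i(a_i + i · x_0).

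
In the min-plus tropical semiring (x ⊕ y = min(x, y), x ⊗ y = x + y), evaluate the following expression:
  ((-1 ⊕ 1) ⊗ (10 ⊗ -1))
((-1 ⊕ 1) ⊗ (10 ⊗ -1)) = 8

Expand innermost to outermost. Recall ⊕ takes the minimum of its arguments and ⊗ takes their sum. Working out the expression ((-1 ⊕ 1) ⊗ (10 ⊗ -1)) gives 8.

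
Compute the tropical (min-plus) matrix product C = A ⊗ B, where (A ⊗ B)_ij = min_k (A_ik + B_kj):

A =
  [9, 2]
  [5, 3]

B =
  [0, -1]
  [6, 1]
A ⊗ B =
  [8, 3]
  [5, 4]

Apply the min-plus product entry-by-entry:
  C[0][0] = min over k of (A[0][0] + B[0][0] = 9 + 0 = 9, A[0][1] + B[1][0] = 2 + 6 = 8) = 8 (attained at k = 1)
  C[0][1] = min over k of (A[0][0] + B[0][1] = 9 + -1 = 8, A[0][1] + B[1][1] = 2 + 1 = 3) = 3 (attained at k = 1)
  C[1][0] = min over k of (A[1][0] + B[0][0] = 5 + 0 = 5, A[1][1] + B[1][0] = 3 + 6 = 9) = 5 (attained at k = 0)
  C[1][1] = min over k of (A[1][0] + B[0][1] = 5 + -1 = 4, A[1][1] + B[1][1] = 3 + 1 = 4) = 4 (attained at k = 0)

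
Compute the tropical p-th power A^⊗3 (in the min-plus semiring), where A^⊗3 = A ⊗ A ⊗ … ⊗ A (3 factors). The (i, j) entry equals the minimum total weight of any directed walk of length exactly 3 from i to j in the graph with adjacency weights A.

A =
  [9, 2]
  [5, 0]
A^⊗3 =
  [7, 2]
  [5, 0]

Each entry (A^⊗3)_ij equals the minimum over all length-3 walks i = v_0 → v_1 → … → v_3 = j of Σ_t A[v_t][v_{t+1}]. For example, for (i, j) = (0, 1) we minimise over 4 possible intermediate vertex sequences; the minimum is 2, attained along the walk 0 → 1 → 1 → 1.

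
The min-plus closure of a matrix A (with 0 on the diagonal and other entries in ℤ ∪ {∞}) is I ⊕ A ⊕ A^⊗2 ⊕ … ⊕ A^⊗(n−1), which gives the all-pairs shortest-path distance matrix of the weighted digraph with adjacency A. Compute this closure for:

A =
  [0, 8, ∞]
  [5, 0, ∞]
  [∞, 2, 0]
Closure =
  [0, 8, ∞]
  [5, 0, ∞]
  [7, 2, 0]

This is the Floyd-Warshall all-pairs shortest-path computation. For each intermediate vertex k = 0, 1, …, 2, update dist[i][j] ← min(dist[i][j], dist[i][k] + dist[k][j]). The final matrix gives, for each (i, j), the minimum total weight of any directed path from i to j (possibly empty when i = j).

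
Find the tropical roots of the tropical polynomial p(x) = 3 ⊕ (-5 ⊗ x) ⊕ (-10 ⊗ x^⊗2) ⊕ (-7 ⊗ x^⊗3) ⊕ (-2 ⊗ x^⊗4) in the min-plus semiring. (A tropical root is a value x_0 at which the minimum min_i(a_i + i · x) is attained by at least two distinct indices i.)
Roots: {-5, -3, 5, 8}

Each tropical root is a break point of the lower envelope of the lines y = a_i + i · x (there are 5 lines, with slopes 0, 1, ..., 4). Only the lines that attain the minimum somewhere contribute to roots; other lines are dominated. Here the surviving (envelope) indices are i = 4, i = 3, i = 2, i = 1, i = 0.
Intersections between consecutive envelope lines give the roots: for adjacent envelope indices i < j the intersection is x = (a_i − a_j) / (j − i). Reading off the sorted break points: {-5, -3, 5, 8}.
Verification: at each break x_0, at least two indices attain the minimum of min_i(a_i + i · x_0).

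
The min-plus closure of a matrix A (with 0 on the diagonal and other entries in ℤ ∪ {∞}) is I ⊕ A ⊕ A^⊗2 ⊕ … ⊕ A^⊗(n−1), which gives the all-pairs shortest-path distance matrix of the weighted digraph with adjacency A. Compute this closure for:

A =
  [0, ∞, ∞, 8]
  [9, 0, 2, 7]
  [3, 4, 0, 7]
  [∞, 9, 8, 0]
Closure =
  [0, 17, 16, 8]
  [5, 0, 2, 7]
  [3, 4, 0, 7]
  [11, 9, 8, 0]

This is the Floyd-Warshall all-pairs shortest-path computation. For each intermediate vertex k = 0, 1, …, 3, update dist[i][j] ← min(dist[i][j], dist[i][k] + dist[k][j]). The final matrix gives, for each (i, j), the minimum total weight of any directed path from i to j (possibly empty when i = j).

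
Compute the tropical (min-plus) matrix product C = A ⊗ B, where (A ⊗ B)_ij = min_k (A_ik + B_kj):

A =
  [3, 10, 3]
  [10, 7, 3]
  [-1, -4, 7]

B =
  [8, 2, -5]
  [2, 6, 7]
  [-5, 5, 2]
A ⊗ B =
  [-2, 5, -2]
  [-2, 8, 5]
  [-2, 1, -6]

Apply the min-plus product entry-by-entry:
  C[0][0] = min over k of (A[0][0] + B[0][0] = 3 + 8 = 11, A[0][1] + B[1][0] = 10 + 2 = 12, A[0][2] + B[2][0] = 3 + -5 = -2) = -2 (attained at k = 2)
  C[0][1] = min over k of (A[0][0] + B[0][1] = 3 + 2 = 5, A[0][1] + B[1][1] = 10 + 6 = 16, A[0][2] + B[2][1] = 3 + 5 = 8) = 5 (attained at k = 0)
  C[0][2] = min over k of (A[0][0] + B[0][2] = 3 + -5 = -2, A[0][1] + B[1][2] = 10 + 7 = 17, A[0][2] + B[2][2] = 3 + 2 = 5) = -2 (attained at k = 0)
  C[1][0] = min over k of (A[1][0] + B[0][0] = 10 + 8 = 18, A[1][1] + B[1][0] = 7 + 2 = 9, A[1][2] + B[2][0] = 3 + -5 = -2) = -2 (attained at k = 2)
  C[1][1] = min over k of (A[1][0] + B[0][1] = 10 + 2 = 12, A[1][1] + B[1][1] = 7 + 6 = 13, A[1][2] + B[2][1] = 3 + 5 = 8) = 8 (attained at k = 2)
  C[1][2] = min over k of (A[1][0] + B[0][2] = 10 + -5 = 5, A[1][1] + B[1][2] = 7 + 7 = 14, A[1][2] + B[2][2] = 3 + 2 = 5) = 5 (attained at k = 0)
  C[2][0] = min over k of (A[2][0] + B[0][0] = -1 + 8 = 7, A[2][1] + B[1][0] = -4 + 2 = -2, A[2][2] + B[2][0] = 7 + -5 = 2) = -2 (attained at k = 1)
  C[2][1] = min over k of (A[2][0] + B[0][1] = -1 + 2 = 1, A[2][1] + B[1][1] = -4 + 6 = 2, A[2][2] + B[2][1] = 7 + 5 = 12) = 1 (attained at k = 0)
  C[2][2] = min over k of (A[2][0] + B[0][2] = -1 + -5 = -6, A[2][1] + B[1][2] = -4 + 7 = 3, A[2][2] + B[2][2] = 7 + 2 = 9) = -6 (attained at k = 0)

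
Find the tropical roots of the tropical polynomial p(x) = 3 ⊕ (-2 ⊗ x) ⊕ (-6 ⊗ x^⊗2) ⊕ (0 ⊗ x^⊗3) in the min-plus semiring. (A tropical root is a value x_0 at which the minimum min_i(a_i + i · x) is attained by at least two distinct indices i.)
Roots: {-6, 4, 5}

Each tropical root is a break point of the lower envelope of the lines y = a_i + i · x (there are 4 lines, with slopes 0, 1, ..., 3). Only the lines that attain the minimum somewhere contribute to roots; other lines are dominated. Here the surviving (envelope) indices are i = 3, i = 2, i = 1, i = 0.
Intersections between consecutive envelope lines give the roots: for adjacent envelope indices i < j the intersection is x = (a_i − a_j) / (j − i). Reading off the sorted break points: {-6, 4, 5}.
Verification: at each break x_0, at least two indices attain the minimum of min_i(a_i + i · x_0).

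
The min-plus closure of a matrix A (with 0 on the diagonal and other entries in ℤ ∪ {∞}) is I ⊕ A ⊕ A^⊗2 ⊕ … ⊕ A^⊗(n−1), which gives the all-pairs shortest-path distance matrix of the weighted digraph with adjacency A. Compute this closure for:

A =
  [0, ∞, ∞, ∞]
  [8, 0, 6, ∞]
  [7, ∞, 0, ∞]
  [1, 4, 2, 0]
Closure =
  [0, ∞, ∞, ∞]
  [8, 0, 6, ∞]
  [7, ∞, 0, ∞]
  [1, 4, 2, 0]

This is the Floyd-Warshall all-pairs shortest-path computation. For each intermediate vertex k = 0, 1, …, 3, update dist[i][j] ← min(dist[i][j], dist[i][k] + dist[k][j]). The final matrix gives, for each (i, j), the minimum total weight of any directed path from i to j (possibly empty when i = j).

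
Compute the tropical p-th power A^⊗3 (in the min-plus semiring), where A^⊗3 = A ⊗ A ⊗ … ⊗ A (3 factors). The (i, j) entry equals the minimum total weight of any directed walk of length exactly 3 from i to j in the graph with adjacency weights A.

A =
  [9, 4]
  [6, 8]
A^⊗3 =
  [18, 14]
  [16, 18]

Each entry (A^⊗3)_ij equals the minimum over all length-3 walks i = v_0 → v_1 → … → v_3 = j of Σ_t A[v_t][v_{t+1}]. For example, for (i, j) = (0, 1) we minimise over 4 possible intermediate vertex sequences; the minimum is 14, attained along the walk 0 → 1 → 0 → 1.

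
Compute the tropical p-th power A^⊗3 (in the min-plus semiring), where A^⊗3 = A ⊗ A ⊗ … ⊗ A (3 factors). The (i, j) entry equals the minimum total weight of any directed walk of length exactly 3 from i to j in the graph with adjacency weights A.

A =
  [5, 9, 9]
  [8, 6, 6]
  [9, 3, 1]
A^⊗3 =
  [15, 13, 11]
  [16, 10, 8]
  [11, 5, 3]

Each entry (A^⊗3)_ij equals the minimum over all length-3 walks i = v_0 → v_1 → … → v_3 = j of Σ_t A[v_t][v_{t+1}]. For example, for (i, j) = (0, 2) we minimise over 9 possible intermediate vertex sequences; the minimum is 11, attained along the walk 0 → 2 → 2 → 2.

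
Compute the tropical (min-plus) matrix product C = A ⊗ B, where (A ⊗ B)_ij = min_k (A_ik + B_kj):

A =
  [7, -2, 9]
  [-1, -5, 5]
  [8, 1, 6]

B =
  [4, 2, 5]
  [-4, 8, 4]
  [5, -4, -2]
A ⊗ B =
  [-6, 5, 2]
  [-9, 1, -1]
  [-3, 2, 4]

Apply the min-plus product entry-by-entry:
  C[0][0] = min over k of (A[0][0] + B[0][0] = 7 + 4 = 11, A[0][1] + B[1][0] = -2 + -4 = -6, A[0][2] + B[2][0] = 9 + 5 = 14) = -6 (attained at k = 1)
  C[0][1] = min over k of (A[0][0] + B[0][1] = 7 + 2 = 9, A[0][1] + B[1][1] = -2 + 8 = 6, A[0][2] + B[2][1] = 9 + -4 = 5) = 5 (attained at k = 2)
  C[0][2] = min over k of (A[0][0] + B[0][2] = 7 + 5 = 12, A[0][1] + B[1][2] = -2 + 4 = 2, A[0][2] + B[2][2] = 9 + -2 = 7) = 2 (attained at k = 1)
  C[1][0] = min over k of (A[1][0] + B[0][0] = -1 + 4 = 3, A[1][1] + B[1][0] = -5 + -4 = -9, A[1][2] + B[2][0] = 5 + 5 = 10) = -9 (attained at k = 1)
  C[1][1] = min over k of (A[1][0] + B[0][1] = -1 + 2 = 1, A[1][1] + B[1][1] = -5 + 8 = 3, A[1][2] + B[2][1] = 5 + -4 = 1) = 1 (attained at k = 0)
  C[1][2] = min over k of (A[1][0] + B[0][2] = -1 + 5 = 4, A[1][1] + B[1][2] = -5 + 4 = -1, A[1][2] + B[2][2] = 5 + -2 = 3) = -1 (attained at k = 1)
  C[2][0] = min over k of (A[2][0] + B[0][0] = 8 + 4 = 12, A[2][1] + B[1][0] = 1 + -4 = -3, A[2][2] + B[2][0] = 6 + 5 = 11) = -3 (attained at k = 1)
  C[2][1] = min over k of (A[2][0] + B[0][1] = 8 + 2 = 10, A[2][1] + B[1][1] = 1 + 8 = 9, A[2][2] + B[2][1] = 6 + -4 = 2) = 2 (attained at k = 2)
  C[2][2] = min over k of (A[2][0] + B[0][2] = 8 + 5 = 13, A[2][1] + B[1][2] = 1 + 4 = 5, A[2][2] + B[2][2] = 6 + -2 = 4) = 4 (attained at k = 2)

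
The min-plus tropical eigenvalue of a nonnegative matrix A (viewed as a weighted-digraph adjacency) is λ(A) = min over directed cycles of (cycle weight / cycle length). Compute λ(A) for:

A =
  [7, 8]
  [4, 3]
λ(A) = 3

Enumerate directed cycles and compute their means (weight / length). Sample:
  cycle 0 → 0: weight = 7, length = 1, mean = 7/1 ≈ 7.000
  cycle 1 → 1: weight = 3, length = 1, mean = 3/1 ≈ 3.000
  cycle 0 → 1 → 0: weight = 12, length = 2, mean = 12/2 ≈ 6.000
  cycle 1 → 0 → 1: weight = 12, length = 2, mean = 12/2 ≈ 6.000
Minimum mean = 3.000, attained e.g. along the cycle 1 → 1 with weight 3 and length 1. So λ(A) = 3/1 = 3.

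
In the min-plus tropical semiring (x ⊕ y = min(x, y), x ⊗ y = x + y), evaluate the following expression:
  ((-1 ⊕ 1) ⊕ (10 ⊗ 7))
((-1 ⊕ 1) ⊕ (10 ⊗ 7)) = -1

Expand innermost to outermost. Recall ⊕ takes the minimum of its arguments and ⊗ takes their sum. Working out the expression ((-1 ⊕ 1) ⊕ (10 ⊗ 7)) gives -1.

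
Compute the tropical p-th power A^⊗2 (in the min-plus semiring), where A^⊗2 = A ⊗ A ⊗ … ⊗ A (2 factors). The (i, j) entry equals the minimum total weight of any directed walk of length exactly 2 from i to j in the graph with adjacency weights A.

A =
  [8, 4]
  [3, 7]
A^⊗2 =
  [7, 11]
  [10, 7]

Each entry (A^⊗2)_ij equals the minimum over all length-2 walks i = v_0 → v_1 → … → v_2 = j of Σ_t A[v_t][v_{t+1}]. For example, for (i, j) = (0, 1) we minimise over 2 possible intermediate vertex sequences; the minimum is 11, attained along the walk 0 → 1 → 1.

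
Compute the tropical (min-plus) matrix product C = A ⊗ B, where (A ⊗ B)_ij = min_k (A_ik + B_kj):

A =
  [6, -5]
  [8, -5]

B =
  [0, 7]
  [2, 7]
A ⊗ B =
  [-3, 2]
  [-3, 2]

Apply the min-plus product entry-by-entry:
  C[0][0] = min over k of (A[0][0] + B[0][0] = 6 + 0 = 6, A[0][1] + B[1][0] = -5 + 2 = -3) = -3 (attained at k = 1)
  C[0][1] = min over k of (A[0][0] + B[0][1] = 6 + 7 = 13, A[0][1] + B[1][1] = -5 + 7 = 2) = 2 (attained at k = 1)
  C[1][0] = min over k of (A[1][0] + B[0][0] = 8 + 0 = 8, A[1][1] + B[1][0] = -5 + 2 = -3) = -3 (attained at k = 1)
  C[1][1] = min over k of (A[1][0] + B[0][1] = 8 + 7 = 15, A[1][1] + B[1][1] = -5 + 7 = 2) = 2 (attained at k = 1)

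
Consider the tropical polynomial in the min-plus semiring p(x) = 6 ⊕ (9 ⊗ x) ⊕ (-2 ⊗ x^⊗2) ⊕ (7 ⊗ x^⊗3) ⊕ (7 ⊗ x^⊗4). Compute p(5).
p(5) = 6

A tropical monomial a ⊗ x^⊗i evaluates to a + i · x. Evaluating each term at x = 5:
  Term 0 contributes 6 + 0 · 5 = 6
  Term 1 contributes 9 + 1 · 5 = 14
  Term 2 contributes -2 + 2 · 5 = 8
  Term 3 contributes 7 + 3 · 5 = 22
  Term 4 contributes 7 + 4 · 5 = 27
p(5) = ⊕ of these = min[6, 14, 8, 22, 27] = 6.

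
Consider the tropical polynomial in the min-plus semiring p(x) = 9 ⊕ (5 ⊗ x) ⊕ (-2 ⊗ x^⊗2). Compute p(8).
p(8) = 9

A tropical monomial a ⊗ x^⊗i evaluates to a + i · x. Evaluating each term at x = 8:
  Term 0 contributes 9 + 0 · 8 = 9
  Term 1 contributes 5 + 1 · 8 = 13
  Term 2 contributes -2 + 2 · 8 = 14
p(8) = ⊕ of these = min[9, 13, 14] = 9.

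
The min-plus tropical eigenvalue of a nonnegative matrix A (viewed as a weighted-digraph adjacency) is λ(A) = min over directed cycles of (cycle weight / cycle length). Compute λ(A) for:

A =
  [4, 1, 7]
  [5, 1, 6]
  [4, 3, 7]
λ(A) = 1

Enumerate directed cycles and compute their means (weight / length). Sample:
  cycle 0 → 0: weight = 4, length = 1, mean = 4/1 ≈ 4.000
  cycle 1 → 1: weight = 1, length = 1, mean = 1/1 ≈ 1.000
  cycle 2 → 2: weight = 7, length = 1, mean = 7/1 ≈ 7.000
  cycle 0 → 1 → 0: weight = 6, length = 2, mean = 6/2 ≈ 3.000
  cycle 0 → 2 → 0: weight = 11, length = 2, mean = 11/2 ≈ 5.500
  cycle 1 → 0 → 1: weight = 6, length = 2, mean = 6/2 ≈ 3.000
Minimum mean = 1.000, attained e.g. along the cycle 1 → 1 with weight 1 and length 1. So λ(A) = 1/1 = 1.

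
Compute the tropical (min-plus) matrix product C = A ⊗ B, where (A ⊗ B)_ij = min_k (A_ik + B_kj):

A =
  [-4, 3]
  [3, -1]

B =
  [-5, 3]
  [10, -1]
A ⊗ B =
  [-9, -1]
  [-2, -2]

Apply the min-plus product entry-by-entry:
  C[0][0] = min over k of (A[0][0] + B[0][0] = -4 + -5 = -9, A[0][1] + B[1][0] = 3 + 10 = 13) = -9 (attained at k = 0)
  C[0][1] = min over k of (A[0][0] + B[0][1] = -4 + 3 = -1, A[0][1] + B[1][1] = 3 + -1 = 2) = -1 (attained at k = 0)
  C[1][0] = min over k of (A[1][0] + B[0][0] = 3 + -5 = -2, A[1][1] + B[1][0] = -1 + 10 = 9) = -2 (attained at k = 0)
  C[1][1] = min over k of (A[1][0] + B[0][1] = 3 + 3 = 6, A[1][1] + B[1][1] = -1 + -1 = -2) = -2 (attained at k = 1)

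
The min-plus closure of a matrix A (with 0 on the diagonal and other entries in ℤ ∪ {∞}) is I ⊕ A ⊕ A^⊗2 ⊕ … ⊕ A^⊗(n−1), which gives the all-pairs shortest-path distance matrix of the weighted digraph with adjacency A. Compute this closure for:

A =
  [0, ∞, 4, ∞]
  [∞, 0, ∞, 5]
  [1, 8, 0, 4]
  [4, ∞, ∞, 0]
Closure =
  [0, 12, 4, 8]
  [9, 0, 13, 5]
  [1, 8, 0, 4]
  [4, 16, 8, 0]

This is the Floyd-Warshall all-pairs shortest-path computation. For each intermediate vertex k = 0, 1, …, 3, update dist[i][j] ← min(dist[i][j], dist[i][k] + dist[k][j]). The final matrix gives, for each (i, j), the minimum total weight of any directed path from i to j (possibly empty when i = j).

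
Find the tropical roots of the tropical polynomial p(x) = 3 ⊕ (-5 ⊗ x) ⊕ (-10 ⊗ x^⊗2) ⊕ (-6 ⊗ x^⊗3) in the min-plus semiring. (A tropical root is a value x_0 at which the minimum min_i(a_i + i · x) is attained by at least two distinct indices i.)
Roots: {-4, 5, 8}

Each tropical root is a break point of the lower envelope of the lines y = a_i + i · x (there are 4 lines, with slopes 0, 1, ..., 3). Only the lines that attain the minimum somewhere contribute to roots; other lines are dominated. Here the surviving (envelope) indices are i = 3, i = 2, i = 1, i = 0.
Intersections between consecutive envelope lines give the roots: for adjacent envelope indices i < j the intersection is x = (a_i − a_j) / (j − i). Reading off the sorted break points: {-4, 5, 8}.
Verification: at each break x_0, at least two indices attain the minimum of min_i(a_i + i · x_0).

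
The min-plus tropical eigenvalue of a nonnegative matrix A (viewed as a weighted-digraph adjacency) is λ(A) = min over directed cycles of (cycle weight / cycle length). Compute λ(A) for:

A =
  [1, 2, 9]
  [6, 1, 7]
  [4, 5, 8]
λ(A) = 1

Enumerate directed cycles and compute their means (weight / length). Sample:
  cycle 0 → 0: weight = 1, length = 1, mean = 1/1 ≈ 1.000
  cycle 1 → 1: weight = 1, length = 1, mean = 1/1 ≈ 1.000
  cycle 2 → 2: weight = 8, length = 1, mean = 8/1 ≈ 8.000
  cycle 0 → 1 → 0: weight = 8, length = 2, mean = 8/2 ≈ 4.000
  cycle 0 → 2 → 0: weight = 13, length = 2, mean = 13/2 ≈ 6.500
  cycle 1 → 0 → 1: weight = 8, length = 2, mean = 8/2 ≈ 4.000
Minimum mean = 1.000, attained e.g. along the cycle 0 → 0 with weight 1 and length 1. So λ(A) = 1/1 = 1.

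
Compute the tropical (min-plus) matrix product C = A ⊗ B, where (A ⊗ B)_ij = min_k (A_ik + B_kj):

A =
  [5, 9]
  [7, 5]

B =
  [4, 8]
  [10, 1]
A ⊗ B =
  [9, 10]
  [11, 6]

Apply the min-plus product entry-by-entry:
  C[0][0] = min over k of (A[0][0] + B[0][0] = 5 + 4 = 9, A[0][1] + B[1][0] = 9 + 10 = 19) = 9 (attained at k = 0)
  C[0][1] = min over k of (A[0][0] + B[0][1] = 5 + 8 = 13, A[0][1] + B[1][1] = 9 + 1 = 10) = 10 (attained at k = 1)
  C[1][0] = min over k of (A[1][0] + B[0][0] = 7 + 4 = 11, A[1][1] + B[1][0] = 5 + 10 = 15) = 11 (attained at k = 0)
  C[1][1] = min over k of (A[1][0] + B[0][1] = 7 + 8 = 15, A[1][1] + B[1][1] = 5 + 1 = 6) = 6 (attained at k = 1)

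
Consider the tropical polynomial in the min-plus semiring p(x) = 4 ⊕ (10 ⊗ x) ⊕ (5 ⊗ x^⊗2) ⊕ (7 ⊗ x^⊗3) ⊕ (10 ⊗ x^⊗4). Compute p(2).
p(2) = 4

A tropical monomial a ⊗ x^⊗i evaluates to a + i · x. Evaluating each term at x = 2:
  Term 0 contributes 4 + 0 · 2 = 4
  Term 1 contributes 10 + 1 · 2 = 12
  Term 2 contributes 5 + 2 · 2 = 9
  Term 3 contributes 7 + 3 · 2 = 13
  Term 4 contributes 10 + 4 · 2 = 18
p(2) = ⊕ of these = min[4, 12, 9, 13, 18] = 4.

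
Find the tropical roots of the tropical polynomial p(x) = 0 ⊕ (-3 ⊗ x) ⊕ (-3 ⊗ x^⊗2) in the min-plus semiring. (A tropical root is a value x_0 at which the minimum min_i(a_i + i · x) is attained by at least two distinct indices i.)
Roots: {0, 3}

Each tropical root is a break point of the lower envelope of the lines y = a_i + i · x (there are 3 lines, with slopes 0, 1, ..., 2). Only the lines that attain the minimum somewhere contribute to roots; other lines are dominated. Here the surviving (envelope) indices are i = 2, i = 1, i = 0.
Intersections between consecutive envelope lines give the roots: for adjacent envelope indices i < j the intersection is x = (a_i − a_j) / (j − i). Reading off the sorted break points: {0, 3}.
Verification: at each break x_0, at least two indices attain the minimum of min_i(a_i + i · x_0).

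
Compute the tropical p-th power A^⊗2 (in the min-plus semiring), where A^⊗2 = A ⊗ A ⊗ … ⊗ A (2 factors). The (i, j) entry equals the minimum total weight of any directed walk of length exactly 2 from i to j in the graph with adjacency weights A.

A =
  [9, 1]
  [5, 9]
A^⊗2 =
  [6, 10]
  [14, 6]

Each entry (A^⊗2)_ij equals the minimum over all length-2 walks i = v_0 → v_1 → … → v_2 = j of Σ_t A[v_t][v_{t+1}]. For example, for (i, j) = (0, 1) we minimise over 2 possible intermediate vertex sequences; the minimum is 10, attained along the walk 0 → 0 → 1.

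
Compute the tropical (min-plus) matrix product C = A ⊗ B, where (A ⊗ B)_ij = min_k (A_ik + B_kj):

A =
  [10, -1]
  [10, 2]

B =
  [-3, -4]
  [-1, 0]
A ⊗ B =
  [-2, -1]
  [1, 2]

Apply the min-plus product entry-by-entry:
  C[0][0] = min over k of (A[0][0] + B[0][0] = 10 + -3 = 7, A[0][1] + B[1][0] = -1 + -1 = -2) = -2 (attained at k = 1)
  C[0][1] = min over k of (A[0][0] + B[0][1] = 10 + -4 = 6, A[0][1] + B[1][1] = -1 + 0 = -1) = -1 (attained at k = 1)
  C[1][0] = min over k of (A[1][0] + B[0][0] = 10 + -3 = 7, A[1][1] + B[1][0] = 2 + -1 = 1) = 1 (attained at k = 1)
  C[1][1] = min over k of (A[1][0] + B[0][1] = 10 + -4 = 6, A[1][1] + B[1][1] = 2 + 0 = 2) = 2 (attained at k = 1)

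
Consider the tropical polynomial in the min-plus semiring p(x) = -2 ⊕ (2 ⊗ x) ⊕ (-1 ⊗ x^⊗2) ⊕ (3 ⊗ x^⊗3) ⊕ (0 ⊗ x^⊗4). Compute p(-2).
p(-2) = -8

A tropical monomial a ⊗ x^⊗i evaluates to a + i · x. Evaluating each term at x = -2:
  Term 0 contributes -2 + 0 · -2 = -2
  Term 1 contributes 2 + 1 · -2 = 0
  Term 2 contributes -1 + 2 · -2 = -5
  Term 3 contributes 3 + 3 · -2 = -3
  Term 4 contributes 0 + 4 · -2 = -8
p(-2) = ⊕ of these = min[-2, 0, -5, -3, -8] = -8.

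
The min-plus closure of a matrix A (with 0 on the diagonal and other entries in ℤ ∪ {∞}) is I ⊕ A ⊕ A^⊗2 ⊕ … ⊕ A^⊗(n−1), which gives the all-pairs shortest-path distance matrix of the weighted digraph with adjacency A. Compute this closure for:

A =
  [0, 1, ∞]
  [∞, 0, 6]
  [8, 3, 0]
Closure =
  [0, 1, 7]
  [14, 0, 6]
  [8, 3, 0]

This is the Floyd-Warshall all-pairs shortest-path computation. For each intermediate vertex k = 0, 1, …, 2, update dist[i][j] ← min(dist[i][j], dist[i][k] + dist[k][j]). The final matrix gives, for each (i, j), the minimum total weight of any directed path from i to j (possibly empty when i = j).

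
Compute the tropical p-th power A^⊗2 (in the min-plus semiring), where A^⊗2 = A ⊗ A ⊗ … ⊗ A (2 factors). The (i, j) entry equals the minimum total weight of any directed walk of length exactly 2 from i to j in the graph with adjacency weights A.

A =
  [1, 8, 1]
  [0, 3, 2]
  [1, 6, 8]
A^⊗2 =
  [2, 7, 2]
  [1, 6, 1]
  [2, 9, 2]

Each entry (A^⊗2)_ij equals the minimum over all length-2 walks i = v_0 → v_1 → … → v_2 = j of Σ_t A[v_t][v_{t+1}]. For example, for (i, j) = (0, 2) we minimise over 3 possible intermediate vertex sequences; the minimum is 2, attained along the walk 0 → 0 → 2.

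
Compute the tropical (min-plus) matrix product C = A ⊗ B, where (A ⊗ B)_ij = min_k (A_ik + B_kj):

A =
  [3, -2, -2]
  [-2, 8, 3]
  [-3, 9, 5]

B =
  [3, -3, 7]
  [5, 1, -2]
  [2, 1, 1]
A ⊗ B =
  [0, -1, -4]
  [1, -5, 4]
  [0, -6, 4]

Apply the min-plus product entry-by-entry:
  C[0][0] = min over k of (A[0][0] + B[0][0] = 3 + 3 = 6, A[0][1] + B[1][0] = -2 + 5 = 3, A[0][2] + B[2][0] = -2 + 2 = 0) = 0 (attained at k = 2)
  C[0][1] = min over k of (A[0][0] + B[0][1] = 3 + -3 = 0, A[0][1] + B[1][1] = -2 + 1 = -1, A[0][2] + B[2][1] = -2 + 1 = -1) = -1 (attained at k = 1)
  C[0][2] = min over k of (A[0][0] + B[0][2] = 3 + 7 = 10, A[0][1] + B[1][2] = -2 + -2 = -4, A[0][2] + B[2][2] = -2 + 1 = -1) = -4 (attained at k = 1)
  C[1][0] = min over k of (A[1][0] + B[0][0] = -2 + 3 = 1, A[1][1] + B[1][0] = 8 + 5 = 13, A[1][2] + B[2][0] = 3 + 2 = 5) = 1 (attained at k = 0)
  C[1][1] = min over k of (A[1][0] + B[0][1] = -2 + -3 = -5, A[1][1] + B[1][1] = 8 + 1 = 9, A[1][2] + B[2][1] = 3 + 1 = 4) = -5 (attained at k = 0)
  C[1][2] = min over k of (A[1][0] + B[0][2] = -2 + 7 = 5, A[1][1] + B[1][2] = 8 + -2 = 6, A[1][2] + B[2][2] = 3 + 1 = 4) = 4 (attained at k = 2)
  C[2][0] = min over k of (A[2][0] + B[0][0] = -3 + 3 = 0, A[2][1] + B[1][0] = 9 + 5 = 14, A[2][2] + B[2][0] = 5 + 2 = 7) = 0 (attained at k = 0)
  C[2][1] = min over k of (A[2][0] + B[0][1] = -3 + -3 = -6, A[2][1] + B[1][1] = 9 + 1 = 10, A[2][2] + B[2][1] = 5 + 1 = 6) = -6 (attained at k = 0)
  C[2][2] = min over k of (A[2][0] + B[0][2] = -3 + 7 = 4, A[2][1] + B[1][2] = 9 + -2 = 7, A[2][2] + B[2][2] = 5 + 1 = 6) = 4 (attained at k = 0)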